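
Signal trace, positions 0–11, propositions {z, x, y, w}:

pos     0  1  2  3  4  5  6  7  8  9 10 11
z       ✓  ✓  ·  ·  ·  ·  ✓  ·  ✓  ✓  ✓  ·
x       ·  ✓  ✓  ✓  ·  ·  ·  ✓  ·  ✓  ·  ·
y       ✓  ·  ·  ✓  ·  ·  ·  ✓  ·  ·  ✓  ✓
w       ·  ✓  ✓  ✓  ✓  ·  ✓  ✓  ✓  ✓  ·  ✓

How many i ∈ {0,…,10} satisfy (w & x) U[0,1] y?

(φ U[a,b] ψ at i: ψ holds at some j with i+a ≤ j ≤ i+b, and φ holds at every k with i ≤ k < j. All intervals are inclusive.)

6

Evaluate at each i in [0,10]:
  i=0: ✓ (rhs at j=0)
  i=1: ✗ (no rhs in [1,2])
  i=2: ✓ (rhs at j=3; lhs holds on [2,2])
  i=3: ✓ (rhs at j=3)
  i=4: ✗ (no rhs in [4,5])
  i=5: ✗ (no rhs in [5,6])
  i=6: ✗ (lhs fails at k=6 before rhs at j=7)
  i=7: ✓ (rhs at j=7)
  i=8: ✗ (no rhs in [8,9])
  i=9: ✓ (rhs at j=10; lhs holds on [9,9])
  i=10: ✓ (rhs at j=10)
Positions where it holds: {0, 2, 3, 7, 9, 10} → 6.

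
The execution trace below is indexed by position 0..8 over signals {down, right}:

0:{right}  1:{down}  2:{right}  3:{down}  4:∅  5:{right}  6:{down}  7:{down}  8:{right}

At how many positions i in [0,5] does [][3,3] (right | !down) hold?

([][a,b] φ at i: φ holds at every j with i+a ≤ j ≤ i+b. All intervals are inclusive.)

3

Evaluate at each i in [0,5]:
  i=0: ✗ (fails at j=3)
  i=1: ✓ (all of [4,4])
  i=2: ✓ (all of [5,5])
  i=3: ✗ (fails at j=6)
  i=4: ✗ (fails at j=7)
  i=5: ✓ (all of [8,8])
Positions where it holds: {1, 2, 5} → 3.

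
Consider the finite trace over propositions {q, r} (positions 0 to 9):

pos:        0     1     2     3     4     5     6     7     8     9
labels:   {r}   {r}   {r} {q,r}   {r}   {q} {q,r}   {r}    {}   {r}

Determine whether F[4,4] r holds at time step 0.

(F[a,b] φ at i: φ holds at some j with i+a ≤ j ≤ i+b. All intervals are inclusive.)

Check r at each j in [4,4]:
  j=4: true
Found at j=4 → formula holds.

Holds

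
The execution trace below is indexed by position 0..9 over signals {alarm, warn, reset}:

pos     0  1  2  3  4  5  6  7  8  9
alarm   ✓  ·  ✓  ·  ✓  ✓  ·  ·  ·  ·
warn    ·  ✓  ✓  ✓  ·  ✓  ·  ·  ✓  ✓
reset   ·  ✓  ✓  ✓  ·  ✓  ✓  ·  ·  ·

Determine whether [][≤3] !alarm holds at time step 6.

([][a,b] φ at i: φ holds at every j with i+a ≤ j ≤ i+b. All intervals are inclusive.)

Yes

Check !alarm at every j in [6,9]:
  j=6: true
  j=7: true
  j=8: true
  j=9: true
All positions satisfy it → formula holds.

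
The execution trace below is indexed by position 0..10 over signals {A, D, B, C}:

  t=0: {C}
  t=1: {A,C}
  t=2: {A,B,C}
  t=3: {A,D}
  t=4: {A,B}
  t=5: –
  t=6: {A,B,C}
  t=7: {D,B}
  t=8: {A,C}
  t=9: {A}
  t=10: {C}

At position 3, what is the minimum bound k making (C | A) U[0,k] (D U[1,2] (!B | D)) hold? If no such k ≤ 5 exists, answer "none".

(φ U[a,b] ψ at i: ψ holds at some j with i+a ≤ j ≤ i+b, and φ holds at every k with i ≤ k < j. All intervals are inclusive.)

none

Need earliest j ≥ 3 with (D U[1,2] (!B | D)), and (C | A) at every k in [3,j-1].
  j=3: rhs fails.
  j=4: rhs fails.
  j=5: rhs fails.
  j=6: rhs fails.
  j=7: rhs holds but lhs fails at k=5.
  j=8: rhs fails.
No witness within the range → none.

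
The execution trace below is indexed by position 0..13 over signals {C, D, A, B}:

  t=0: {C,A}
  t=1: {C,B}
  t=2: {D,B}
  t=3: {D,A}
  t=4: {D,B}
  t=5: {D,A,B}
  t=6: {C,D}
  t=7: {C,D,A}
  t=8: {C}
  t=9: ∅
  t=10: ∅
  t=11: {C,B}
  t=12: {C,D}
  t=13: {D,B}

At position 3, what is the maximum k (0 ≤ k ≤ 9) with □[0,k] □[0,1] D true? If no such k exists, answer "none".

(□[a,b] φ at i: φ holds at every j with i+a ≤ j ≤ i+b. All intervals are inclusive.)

3

□[0,1] D must hold from j=3 onward; find where it first fails.
  j=3: holds
  j=4: holds
  j=5: holds
  j=6: holds
  j=7: fails
Holds on [3,6], so largest k = 3.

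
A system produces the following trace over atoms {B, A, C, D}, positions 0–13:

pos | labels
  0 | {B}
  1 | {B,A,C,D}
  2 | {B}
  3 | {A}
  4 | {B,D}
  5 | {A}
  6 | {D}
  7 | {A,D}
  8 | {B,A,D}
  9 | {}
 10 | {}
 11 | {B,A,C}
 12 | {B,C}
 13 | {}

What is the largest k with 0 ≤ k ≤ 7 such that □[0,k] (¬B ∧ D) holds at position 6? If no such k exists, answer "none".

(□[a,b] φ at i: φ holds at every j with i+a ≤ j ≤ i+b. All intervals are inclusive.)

(¬B ∧ D) must hold from j=6 onward; find where it first fails.
  j=6: holds
  j=7: holds
  j=8: fails
Holds on [6,7], so largest k = 1.

1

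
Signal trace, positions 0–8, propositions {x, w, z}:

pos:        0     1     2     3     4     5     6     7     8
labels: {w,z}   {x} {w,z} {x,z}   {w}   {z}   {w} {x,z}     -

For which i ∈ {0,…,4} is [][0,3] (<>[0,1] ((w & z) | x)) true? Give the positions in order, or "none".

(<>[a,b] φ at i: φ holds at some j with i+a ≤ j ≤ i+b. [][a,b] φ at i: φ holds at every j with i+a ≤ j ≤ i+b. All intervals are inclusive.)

Evaluate at each i in [0,4]:
  i=0: ✓ (all of [0,3])
  i=1: ✗ (fails at j=4)
  i=2: ✗ (fails at j=4)
  i=3: ✗ (fails at j=4)
  i=4: ✗ (fails at j=4)

0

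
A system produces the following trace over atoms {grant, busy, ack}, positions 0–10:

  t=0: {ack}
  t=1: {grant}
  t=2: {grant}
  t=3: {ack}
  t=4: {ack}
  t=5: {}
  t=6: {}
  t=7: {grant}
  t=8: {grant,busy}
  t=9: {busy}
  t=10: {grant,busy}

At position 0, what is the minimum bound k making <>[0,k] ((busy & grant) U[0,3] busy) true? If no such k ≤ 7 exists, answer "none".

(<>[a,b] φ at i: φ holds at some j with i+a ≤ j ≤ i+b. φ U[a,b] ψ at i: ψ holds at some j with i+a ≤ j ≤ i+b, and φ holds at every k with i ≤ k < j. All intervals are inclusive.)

none

Scan j = 0,1,… for ((busy & grant) U[0,3] busy):
  j=0: fails
  j=1: fails
  j=2: fails
  j=3: fails
  j=4: fails
  j=5: fails
  j=6: fails
  j=7: fails
No j in [0,7] satisfies it → none.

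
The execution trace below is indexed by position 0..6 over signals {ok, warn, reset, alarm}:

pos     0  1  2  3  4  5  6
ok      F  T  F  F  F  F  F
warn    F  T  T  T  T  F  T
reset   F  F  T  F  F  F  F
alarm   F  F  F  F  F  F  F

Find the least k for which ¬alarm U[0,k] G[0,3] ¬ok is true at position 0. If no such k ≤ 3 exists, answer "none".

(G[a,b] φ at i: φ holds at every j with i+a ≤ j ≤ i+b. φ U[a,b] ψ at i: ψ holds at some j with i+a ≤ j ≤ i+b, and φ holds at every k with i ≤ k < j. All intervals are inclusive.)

Need earliest j ≥ 0 with G[0,3] ¬ok, and ¬alarm at every k in [0,j-1].
  j=0: rhs fails.
  j=1: rhs fails.
  j=2: rhs holds; lhs holds on [0,1]. k = 2.

2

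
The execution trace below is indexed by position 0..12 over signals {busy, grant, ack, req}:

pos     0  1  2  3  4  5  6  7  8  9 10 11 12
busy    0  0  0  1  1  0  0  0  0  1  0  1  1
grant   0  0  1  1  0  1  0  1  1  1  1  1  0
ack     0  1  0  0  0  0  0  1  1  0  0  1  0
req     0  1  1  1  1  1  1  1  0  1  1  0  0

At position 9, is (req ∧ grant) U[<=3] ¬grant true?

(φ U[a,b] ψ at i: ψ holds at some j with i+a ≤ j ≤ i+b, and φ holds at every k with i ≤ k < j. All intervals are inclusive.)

No

Need some j in [9,12] with ¬grant, and (req ∧ grant) at every k in [9,j-1].
  j=9: ¬grant false.
  j=10: ¬grant false.
  j=11: ¬grant false.
  j=12: ¬grant holds, but (req ∧ grant) fails at k=11 → not this j.
No j in the window works → until fails.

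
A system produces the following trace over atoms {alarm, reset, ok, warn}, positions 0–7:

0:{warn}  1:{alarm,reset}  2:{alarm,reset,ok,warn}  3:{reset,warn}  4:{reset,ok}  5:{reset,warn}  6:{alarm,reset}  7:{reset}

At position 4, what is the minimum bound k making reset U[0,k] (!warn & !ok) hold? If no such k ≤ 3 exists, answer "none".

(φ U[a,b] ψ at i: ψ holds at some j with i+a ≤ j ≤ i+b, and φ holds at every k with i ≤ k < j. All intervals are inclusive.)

2

Need earliest j ≥ 4 with (!warn & !ok), and reset at every k in [4,j-1].
  j=4: rhs fails.
  j=5: rhs fails.
  j=6: rhs holds; lhs holds on [4,5]. k = 2.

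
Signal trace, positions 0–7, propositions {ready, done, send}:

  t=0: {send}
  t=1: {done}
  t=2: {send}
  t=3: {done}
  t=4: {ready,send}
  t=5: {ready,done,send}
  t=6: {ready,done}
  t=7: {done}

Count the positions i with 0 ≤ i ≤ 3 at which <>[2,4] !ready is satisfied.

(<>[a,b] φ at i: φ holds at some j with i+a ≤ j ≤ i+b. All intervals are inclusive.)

Evaluate at each i in [0,3]:
  i=0: ✓ (witness j=2)
  i=1: ✓ (witness j=3)
  i=2: ✗ (none in [4,6])
  i=3: ✓ (witness j=7)
Positions where it holds: {0, 1, 3} → 3.

3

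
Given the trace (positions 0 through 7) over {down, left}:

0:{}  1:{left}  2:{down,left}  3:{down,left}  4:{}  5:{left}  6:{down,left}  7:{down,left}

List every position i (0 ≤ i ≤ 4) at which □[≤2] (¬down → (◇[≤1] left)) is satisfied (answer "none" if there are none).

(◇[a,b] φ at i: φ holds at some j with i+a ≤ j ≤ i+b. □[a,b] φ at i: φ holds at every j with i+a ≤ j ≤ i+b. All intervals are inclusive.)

0, 1, 2, 3, 4

Evaluate at each i in [0,4]:
  i=0: ✓ (all of [0,2])
  i=1: ✓ (all of [1,3])
  i=2: ✓ (all of [2,4])
  i=3: ✓ (all of [3,5])
  i=4: ✓ (all of [4,6])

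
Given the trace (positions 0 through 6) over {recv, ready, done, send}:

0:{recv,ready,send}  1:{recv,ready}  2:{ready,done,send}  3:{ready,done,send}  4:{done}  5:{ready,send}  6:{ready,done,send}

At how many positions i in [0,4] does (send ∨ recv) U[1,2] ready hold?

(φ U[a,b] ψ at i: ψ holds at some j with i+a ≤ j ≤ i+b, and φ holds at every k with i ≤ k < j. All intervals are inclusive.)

Evaluate at each i in [0,4]:
  i=0: ✓ (rhs at j=1; lhs holds on [0,0])
  i=1: ✓ (rhs at j=2; lhs holds on [1,1])
  i=2: ✓ (rhs at j=3; lhs holds on [2,2])
  i=3: ✗ (lhs fails at k=4 before rhs at j=5)
  i=4: ✗ (lhs fails at k=4 before rhs at j=5)
Positions where it holds: {0, 1, 2} → 3.

3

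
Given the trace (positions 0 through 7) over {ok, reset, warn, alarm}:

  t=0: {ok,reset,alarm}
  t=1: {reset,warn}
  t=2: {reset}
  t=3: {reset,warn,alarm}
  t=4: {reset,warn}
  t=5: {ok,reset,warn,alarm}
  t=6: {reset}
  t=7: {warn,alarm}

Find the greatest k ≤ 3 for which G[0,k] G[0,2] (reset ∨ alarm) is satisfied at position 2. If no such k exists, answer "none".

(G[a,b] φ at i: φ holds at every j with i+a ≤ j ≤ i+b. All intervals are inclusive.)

3

G[0,2] (reset ∨ alarm) must hold from j=2 onward; find where it first fails.
  j=2: holds
  j=3: holds
  j=4: holds
  j=5: holds
Holds through j=5; largest k = 3.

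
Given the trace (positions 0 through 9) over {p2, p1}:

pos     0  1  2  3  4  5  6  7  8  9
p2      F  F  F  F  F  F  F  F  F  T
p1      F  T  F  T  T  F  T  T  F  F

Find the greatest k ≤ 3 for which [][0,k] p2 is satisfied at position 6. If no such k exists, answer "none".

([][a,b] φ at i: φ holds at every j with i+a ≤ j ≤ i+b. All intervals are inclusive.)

none

p2 must hold from j=6 onward; find where it first fails.
  j=6: fails → no k works.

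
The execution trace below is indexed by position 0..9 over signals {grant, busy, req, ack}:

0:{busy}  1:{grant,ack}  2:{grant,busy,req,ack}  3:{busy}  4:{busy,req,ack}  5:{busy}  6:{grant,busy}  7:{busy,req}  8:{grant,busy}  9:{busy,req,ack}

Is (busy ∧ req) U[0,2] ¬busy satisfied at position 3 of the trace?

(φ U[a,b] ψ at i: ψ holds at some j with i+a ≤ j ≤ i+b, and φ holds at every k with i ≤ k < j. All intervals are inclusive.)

False

Need some j in [3,5] with ¬busy, and (busy ∧ req) at every k in [3,j-1].
  j=3: ¬busy false.
  j=4: ¬busy false.
  j=5: ¬busy false.
No j in the window works → until fails.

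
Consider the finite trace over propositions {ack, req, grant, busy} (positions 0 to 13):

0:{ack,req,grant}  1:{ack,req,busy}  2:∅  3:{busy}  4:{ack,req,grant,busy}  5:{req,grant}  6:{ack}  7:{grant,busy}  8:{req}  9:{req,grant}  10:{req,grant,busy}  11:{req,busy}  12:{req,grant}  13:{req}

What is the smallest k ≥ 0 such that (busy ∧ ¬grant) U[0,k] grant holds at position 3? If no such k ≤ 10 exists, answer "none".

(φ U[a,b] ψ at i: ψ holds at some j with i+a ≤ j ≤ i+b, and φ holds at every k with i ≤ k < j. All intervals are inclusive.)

1

Need earliest j ≥ 3 with grant, and (busy ∧ ¬grant) at every k in [3,j-1].
  j=3: rhs fails.
  j=4: rhs holds; lhs holds on [3,3]. k = 1.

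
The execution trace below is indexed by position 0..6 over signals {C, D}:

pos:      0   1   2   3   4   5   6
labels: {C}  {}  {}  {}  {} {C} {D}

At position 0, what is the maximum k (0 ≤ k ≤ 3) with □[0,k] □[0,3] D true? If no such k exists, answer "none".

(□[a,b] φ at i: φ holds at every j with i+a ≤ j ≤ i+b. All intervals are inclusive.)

none

□[0,3] D must hold from j=0 onward; find where it first fails.
  j=0: fails → no k works.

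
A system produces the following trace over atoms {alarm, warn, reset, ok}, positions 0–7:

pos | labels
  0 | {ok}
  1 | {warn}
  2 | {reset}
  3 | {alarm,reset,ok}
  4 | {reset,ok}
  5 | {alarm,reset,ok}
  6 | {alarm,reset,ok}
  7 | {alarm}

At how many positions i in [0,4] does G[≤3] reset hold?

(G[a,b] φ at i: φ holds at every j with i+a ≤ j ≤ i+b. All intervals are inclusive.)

2

Evaluate at each i in [0,4]:
  i=0: ✗ (fails at j=0)
  i=1: ✗ (fails at j=1)
  i=2: ✓ (all of [2,5])
  i=3: ✓ (all of [3,6])
  i=4: ✗ (fails at j=7)
Positions where it holds: {2, 3} → 2.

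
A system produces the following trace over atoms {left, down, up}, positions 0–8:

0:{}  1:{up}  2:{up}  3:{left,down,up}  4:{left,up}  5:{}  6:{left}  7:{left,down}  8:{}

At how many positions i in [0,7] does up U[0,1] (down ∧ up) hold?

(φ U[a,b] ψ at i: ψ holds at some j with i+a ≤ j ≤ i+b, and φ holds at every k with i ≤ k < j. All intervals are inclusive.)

2

Evaluate at each i in [0,7]:
  i=0: ✗ (no rhs in [0,1])
  i=1: ✗ (no rhs in [1,2])
  i=2: ✓ (rhs at j=3; lhs holds on [2,2])
  i=3: ✓ (rhs at j=3)
  i=4: ✗ (no rhs in [4,5])
  i=5: ✗ (no rhs in [5,6])
  i=6: ✗ (no rhs in [6,7])
  i=7: ✗ (no rhs in [7,8])
Positions where it holds: {2, 3} → 2.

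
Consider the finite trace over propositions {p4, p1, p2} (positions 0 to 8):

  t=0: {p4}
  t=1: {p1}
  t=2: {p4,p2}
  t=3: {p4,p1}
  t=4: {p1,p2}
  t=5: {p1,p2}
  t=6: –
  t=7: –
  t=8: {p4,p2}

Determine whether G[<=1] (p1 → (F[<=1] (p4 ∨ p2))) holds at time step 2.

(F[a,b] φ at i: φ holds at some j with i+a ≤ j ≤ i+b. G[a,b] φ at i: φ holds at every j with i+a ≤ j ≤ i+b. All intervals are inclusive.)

Yes

Check (p1 → (F[<=1] (p4 ∨ p2))) at every j in [2,3]:
  j=2: antecedent false → ✓
  j=3: antecedent true; consequent holds (witness at 3) → ✓
All positions satisfy it → formula holds.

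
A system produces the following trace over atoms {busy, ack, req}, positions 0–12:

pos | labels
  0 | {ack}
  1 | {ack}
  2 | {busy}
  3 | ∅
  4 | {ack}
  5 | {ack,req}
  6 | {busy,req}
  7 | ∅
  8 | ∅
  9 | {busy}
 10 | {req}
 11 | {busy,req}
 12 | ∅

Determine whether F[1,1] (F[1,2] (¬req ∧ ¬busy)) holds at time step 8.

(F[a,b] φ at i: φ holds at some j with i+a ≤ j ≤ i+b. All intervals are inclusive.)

Does not hold

Check F[1,2] (¬req ∧ ¬busy) at each j in [9,9]:
  j=9: fails (none in [10,11])
No position in the window satisfies it → formula fails.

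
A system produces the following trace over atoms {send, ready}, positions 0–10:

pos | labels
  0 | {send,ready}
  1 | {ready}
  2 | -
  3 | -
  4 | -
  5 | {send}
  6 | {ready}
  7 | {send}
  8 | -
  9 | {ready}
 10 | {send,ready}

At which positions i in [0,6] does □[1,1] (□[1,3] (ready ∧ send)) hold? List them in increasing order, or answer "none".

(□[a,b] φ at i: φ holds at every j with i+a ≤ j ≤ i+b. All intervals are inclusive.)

Evaluate at each i in [0,6]:
  i=0: ✗ (fails at j=1)
  i=1: ✗ (fails at j=2)
  i=2: ✗ (fails at j=3)
  i=3: ✗ (fails at j=4)
  i=4: ✗ (fails at j=5)
  i=5: ✗ (fails at j=6)
  i=6: ✗ (fails at j=7)

none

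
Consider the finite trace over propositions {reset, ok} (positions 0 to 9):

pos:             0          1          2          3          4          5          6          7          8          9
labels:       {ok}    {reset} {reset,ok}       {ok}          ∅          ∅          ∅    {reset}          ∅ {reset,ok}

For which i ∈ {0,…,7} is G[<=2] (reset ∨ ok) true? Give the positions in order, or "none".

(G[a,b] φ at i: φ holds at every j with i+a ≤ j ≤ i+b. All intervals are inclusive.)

0, 1

Evaluate at each i in [0,7]:
  i=0: ✓ (all of [0,2])
  i=1: ✓ (all of [1,3])
  i=2: ✗ (fails at j=4)
  i=3: ✗ (fails at j=4)
  i=4: ✗ (fails at j=4)
  i=5: ✗ (fails at j=5)
  i=6: ✗ (fails at j=6)
  i=7: ✗ (fails at j=8)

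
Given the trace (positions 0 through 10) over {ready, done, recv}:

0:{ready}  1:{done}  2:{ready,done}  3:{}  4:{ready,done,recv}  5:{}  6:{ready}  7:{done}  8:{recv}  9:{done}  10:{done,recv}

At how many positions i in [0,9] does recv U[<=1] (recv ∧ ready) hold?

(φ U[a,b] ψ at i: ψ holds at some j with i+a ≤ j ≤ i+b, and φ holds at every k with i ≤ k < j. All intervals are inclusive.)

1

Evaluate at each i in [0,9]:
  i=0: ✗ (no rhs in [0,1])
  i=1: ✗ (no rhs in [1,2])
  i=2: ✗ (no rhs in [2,3])
  i=3: ✗ (lhs fails at k=3 before rhs at j=4)
  i=4: ✓ (rhs at j=4)
  i=5: ✗ (no rhs in [5,6])
  i=6: ✗ (no rhs in [6,7])
  i=7: ✗ (no rhs in [7,8])
  i=8: ✗ (no rhs in [8,9])
  i=9: ✗ (no rhs in [9,10])
Positions where it holds: {4} → 1.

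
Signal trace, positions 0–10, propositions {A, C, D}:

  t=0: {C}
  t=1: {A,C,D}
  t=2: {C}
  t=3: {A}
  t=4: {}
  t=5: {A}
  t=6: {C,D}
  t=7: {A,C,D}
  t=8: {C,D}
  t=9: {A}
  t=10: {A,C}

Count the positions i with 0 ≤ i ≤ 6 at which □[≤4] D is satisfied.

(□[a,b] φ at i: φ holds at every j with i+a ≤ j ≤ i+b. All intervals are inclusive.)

0

Evaluate at each i in [0,6]:
  i=0: ✗ (fails at j=0)
  i=1: ✗ (fails at j=2)
  i=2: ✗ (fails at j=2)
  i=3: ✗ (fails at j=3)
  i=4: ✗ (fails at j=4)
  i=5: ✗ (fails at j=5)
  i=6: ✗ (fails at j=9)
Positions where it holds: {} → 0.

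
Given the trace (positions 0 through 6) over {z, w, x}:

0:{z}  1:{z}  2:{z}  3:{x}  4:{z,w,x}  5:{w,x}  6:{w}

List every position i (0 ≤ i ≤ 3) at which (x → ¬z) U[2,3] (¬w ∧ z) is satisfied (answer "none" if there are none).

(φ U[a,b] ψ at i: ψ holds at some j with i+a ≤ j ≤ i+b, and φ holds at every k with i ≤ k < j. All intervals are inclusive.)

Evaluate at each i in [0,3]:
  i=0: ✓ (rhs at j=2; lhs holds on [0,1])
  i=1: ✗ (no rhs in [3,4])
  i=2: ✗ (no rhs in [4,5])
  i=3: ✗ (no rhs in [5,6])

0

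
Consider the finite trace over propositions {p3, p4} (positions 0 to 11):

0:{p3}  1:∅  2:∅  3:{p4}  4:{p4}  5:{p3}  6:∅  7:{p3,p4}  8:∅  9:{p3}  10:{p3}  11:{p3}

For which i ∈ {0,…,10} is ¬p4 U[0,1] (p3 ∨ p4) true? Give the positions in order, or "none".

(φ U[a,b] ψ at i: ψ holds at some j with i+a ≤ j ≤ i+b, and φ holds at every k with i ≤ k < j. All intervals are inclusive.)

0, 2, 3, 4, 5, 6, 7, 8, 9, 10

Evaluate at each i in [0,10]:
  i=0: ✓ (rhs at j=0)
  i=1: ✗ (no rhs in [1,2])
  i=2: ✓ (rhs at j=3; lhs holds on [2,2])
  i=3: ✓ (rhs at j=3)
  i=4: ✓ (rhs at j=4)
  i=5: ✓ (rhs at j=5)
  i=6: ✓ (rhs at j=7; lhs holds on [6,6])
  i=7: ✓ (rhs at j=7)
  i=8: ✓ (rhs at j=9; lhs holds on [8,8])
  i=9: ✓ (rhs at j=9)
  i=10: ✓ (rhs at j=10)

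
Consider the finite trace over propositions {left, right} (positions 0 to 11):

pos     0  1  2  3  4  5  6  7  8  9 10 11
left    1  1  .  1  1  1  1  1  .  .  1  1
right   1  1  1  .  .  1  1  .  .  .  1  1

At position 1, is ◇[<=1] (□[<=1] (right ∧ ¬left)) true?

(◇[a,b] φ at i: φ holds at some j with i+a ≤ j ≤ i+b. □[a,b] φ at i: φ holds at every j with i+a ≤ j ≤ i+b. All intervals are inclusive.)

No

Check □[<=1] (right ∧ ¬left) at each j in [1,2]:
  j=1: fails at 1
  j=2: fails at 3
No position in the window satisfies it → formula fails.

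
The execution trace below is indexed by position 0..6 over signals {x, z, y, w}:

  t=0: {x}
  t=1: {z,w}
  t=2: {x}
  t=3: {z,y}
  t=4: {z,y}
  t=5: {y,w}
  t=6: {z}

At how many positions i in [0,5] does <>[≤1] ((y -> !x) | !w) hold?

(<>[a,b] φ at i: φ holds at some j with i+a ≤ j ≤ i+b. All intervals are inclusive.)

6

Evaluate at each i in [0,5]:
  i=0: ✓ (witness j=0)
  i=1: ✓ (witness j=1)
  i=2: ✓ (witness j=2)
  i=3: ✓ (witness j=3)
  i=4: ✓ (witness j=4)
  i=5: ✓ (witness j=5)
Positions where it holds: {0, 1, 2, 3, 4, 5} → 6.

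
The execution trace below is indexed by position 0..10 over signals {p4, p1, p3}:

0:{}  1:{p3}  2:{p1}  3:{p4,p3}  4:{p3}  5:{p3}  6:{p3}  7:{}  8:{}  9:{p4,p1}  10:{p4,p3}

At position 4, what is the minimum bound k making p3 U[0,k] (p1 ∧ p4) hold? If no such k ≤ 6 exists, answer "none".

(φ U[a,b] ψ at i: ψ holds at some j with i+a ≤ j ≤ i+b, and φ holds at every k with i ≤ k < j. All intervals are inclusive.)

none

Need earliest j ≥ 4 with (p1 ∧ p4), and p3 at every k in [4,j-1].
  j=4: rhs fails.
  j=5: rhs fails.
  j=6: rhs fails.
  j=7: rhs fails.
  j=8: rhs fails.
  j=9: rhs holds but lhs fails at k=7.
  j=10: rhs fails.
No witness within the range → none.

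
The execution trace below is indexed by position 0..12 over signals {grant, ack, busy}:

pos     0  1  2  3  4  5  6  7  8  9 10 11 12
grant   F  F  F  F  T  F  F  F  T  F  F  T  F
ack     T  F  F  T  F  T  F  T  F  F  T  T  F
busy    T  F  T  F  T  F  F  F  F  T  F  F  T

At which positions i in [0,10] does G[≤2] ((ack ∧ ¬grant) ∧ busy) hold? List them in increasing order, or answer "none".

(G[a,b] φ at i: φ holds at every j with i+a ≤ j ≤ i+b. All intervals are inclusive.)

Evaluate at each i in [0,10]:
  i=0: ✗ (fails at j=1)
  i=1: ✗ (fails at j=1)
  i=2: ✗ (fails at j=2)
  i=3: ✗ (fails at j=3)
  i=4: ✗ (fails at j=4)
  i=5: ✗ (fails at j=5)
  i=6: ✗ (fails at j=6)
  i=7: ✗ (fails at j=7)
  i=8: ✗ (fails at j=8)
  i=9: ✗ (fails at j=9)
  i=10: ✗ (fails at j=10)

none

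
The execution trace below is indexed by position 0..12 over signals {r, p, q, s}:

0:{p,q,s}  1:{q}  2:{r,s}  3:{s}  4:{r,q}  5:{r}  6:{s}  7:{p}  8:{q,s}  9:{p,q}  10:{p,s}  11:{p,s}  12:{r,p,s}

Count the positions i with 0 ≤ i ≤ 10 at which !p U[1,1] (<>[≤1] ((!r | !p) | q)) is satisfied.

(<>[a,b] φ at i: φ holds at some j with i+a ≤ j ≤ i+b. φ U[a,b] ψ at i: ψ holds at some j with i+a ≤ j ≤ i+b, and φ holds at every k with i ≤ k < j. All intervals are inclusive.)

Evaluate at each i in [0,10]:
  i=0: ✗ (lhs fails at k=0 before rhs at j=1)
  i=1: ✓ (rhs at j=2; lhs holds on [1,1])
  i=2: ✓ (rhs at j=3; lhs holds on [2,2])
  i=3: ✓ (rhs at j=4; lhs holds on [3,3])
  i=4: ✓ (rhs at j=5; lhs holds on [4,4])
  i=5: ✓ (rhs at j=6; lhs holds on [5,5])
  i=6: ✓ (rhs at j=7; lhs holds on [6,6])
  i=7: ✗ (lhs fails at k=7 before rhs at j=8)
  i=8: ✓ (rhs at j=9; lhs holds on [8,8])
  i=9: ✗ (lhs fails at k=9 before rhs at j=10)
  i=10: ✗ (lhs fails at k=10 before rhs at j=11)
Positions where it holds: {1, 2, 3, 4, 5, 6, 8} → 7.

7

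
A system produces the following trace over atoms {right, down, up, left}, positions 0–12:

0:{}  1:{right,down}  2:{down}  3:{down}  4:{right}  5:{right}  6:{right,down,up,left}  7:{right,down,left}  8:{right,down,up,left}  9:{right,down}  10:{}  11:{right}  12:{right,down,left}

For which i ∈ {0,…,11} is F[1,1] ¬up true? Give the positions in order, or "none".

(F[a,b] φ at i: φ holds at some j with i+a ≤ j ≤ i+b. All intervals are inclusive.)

Evaluate at each i in [0,11]:
  i=0: ✓ (witness j=1)
  i=1: ✓ (witness j=2)
  i=2: ✓ (witness j=3)
  i=3: ✓ (witness j=4)
  i=4: ✓ (witness j=5)
  i=5: ✗ (none in [6,6])
  i=6: ✓ (witness j=7)
  i=7: ✗ (none in [8,8])
  i=8: ✓ (witness j=9)
  i=9: ✓ (witness j=10)
  i=10: ✓ (witness j=11)
  i=11: ✓ (witness j=12)

0, 1, 2, 3, 4, 6, 8, 9, 10, 11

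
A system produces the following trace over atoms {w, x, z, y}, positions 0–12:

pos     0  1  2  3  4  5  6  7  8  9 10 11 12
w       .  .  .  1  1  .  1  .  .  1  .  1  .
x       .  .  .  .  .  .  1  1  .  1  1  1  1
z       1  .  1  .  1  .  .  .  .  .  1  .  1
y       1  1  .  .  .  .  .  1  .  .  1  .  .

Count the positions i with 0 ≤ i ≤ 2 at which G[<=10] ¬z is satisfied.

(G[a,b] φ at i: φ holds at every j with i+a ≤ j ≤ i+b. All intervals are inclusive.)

Evaluate at each i in [0,2]:
  i=0: ✗ (fails at j=0)
  i=1: ✗ (fails at j=2)
  i=2: ✗ (fails at j=2)
Positions where it holds: {} → 0.

0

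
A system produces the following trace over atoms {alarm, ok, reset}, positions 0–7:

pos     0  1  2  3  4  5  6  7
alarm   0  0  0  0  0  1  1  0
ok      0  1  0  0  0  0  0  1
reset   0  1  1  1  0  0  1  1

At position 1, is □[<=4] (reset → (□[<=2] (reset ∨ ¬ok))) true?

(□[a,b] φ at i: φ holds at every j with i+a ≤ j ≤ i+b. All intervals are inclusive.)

True

Check (reset → (□[<=2] (reset ∨ ¬ok))) at every j in [1,5]:
  j=1: antecedent true; consequent holds on [1,3] → ✓
  j=2: antecedent true; consequent holds on [2,4] → ✓
  j=3: antecedent true; consequent holds on [3,5] → ✓
  j=4: antecedent false → ✓
  j=5: antecedent false → ✓
All positions satisfy it → formula holds.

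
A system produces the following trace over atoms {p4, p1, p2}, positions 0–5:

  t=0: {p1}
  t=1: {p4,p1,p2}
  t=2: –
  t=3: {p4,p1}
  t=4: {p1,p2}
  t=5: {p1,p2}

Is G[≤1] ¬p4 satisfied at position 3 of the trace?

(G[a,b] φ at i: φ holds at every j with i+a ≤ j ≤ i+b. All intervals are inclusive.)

Check ¬p4 at every j in [3,4]:
  j=3: false
  j=4: true
Fails at j=3 → formula fails.

No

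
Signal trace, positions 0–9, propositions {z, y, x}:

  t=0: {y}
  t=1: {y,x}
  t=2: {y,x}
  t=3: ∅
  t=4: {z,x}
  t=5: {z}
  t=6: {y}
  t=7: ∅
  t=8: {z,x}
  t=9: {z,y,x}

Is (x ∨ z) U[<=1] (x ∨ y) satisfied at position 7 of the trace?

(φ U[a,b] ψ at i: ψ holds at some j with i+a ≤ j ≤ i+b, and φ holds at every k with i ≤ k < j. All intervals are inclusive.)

Need some j in [7,8] with (x ∨ y), and (x ∨ z) at every k in [7,j-1].
  j=7: (x ∨ y) false.
  j=8: (x ∨ y) holds, but (x ∨ z) fails at k=7 → not this j.
No j in the window works → until fails.

Does not hold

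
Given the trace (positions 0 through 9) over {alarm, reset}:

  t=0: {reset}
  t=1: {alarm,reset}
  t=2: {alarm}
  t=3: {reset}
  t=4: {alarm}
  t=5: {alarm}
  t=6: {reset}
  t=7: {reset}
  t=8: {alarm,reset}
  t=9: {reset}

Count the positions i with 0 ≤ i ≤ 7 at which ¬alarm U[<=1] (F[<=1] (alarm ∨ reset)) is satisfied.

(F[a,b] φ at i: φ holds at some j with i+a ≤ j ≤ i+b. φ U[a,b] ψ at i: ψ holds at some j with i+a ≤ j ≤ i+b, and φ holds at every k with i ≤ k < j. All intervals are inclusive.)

8

Evaluate at each i in [0,7]:
  i=0: ✓ (rhs at j=0)
  i=1: ✓ (rhs at j=1)
  i=2: ✓ (rhs at j=2)
  i=3: ✓ (rhs at j=3)
  i=4: ✓ (rhs at j=4)
  i=5: ✓ (rhs at j=5)
  i=6: ✓ (rhs at j=6)
  i=7: ✓ (rhs at j=7)
Positions where it holds: {0, 1, 2, 3, 4, 5, 6, 7} → 8.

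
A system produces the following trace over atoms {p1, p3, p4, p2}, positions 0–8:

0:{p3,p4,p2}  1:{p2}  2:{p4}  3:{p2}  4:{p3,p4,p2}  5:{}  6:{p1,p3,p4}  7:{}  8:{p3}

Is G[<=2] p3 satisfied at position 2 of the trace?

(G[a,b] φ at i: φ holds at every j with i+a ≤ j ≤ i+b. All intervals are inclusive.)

No

Check p3 at every j in [2,4]:
  j=2: false
  j=3: false
  j=4: true
Fails at j=2 → formula fails.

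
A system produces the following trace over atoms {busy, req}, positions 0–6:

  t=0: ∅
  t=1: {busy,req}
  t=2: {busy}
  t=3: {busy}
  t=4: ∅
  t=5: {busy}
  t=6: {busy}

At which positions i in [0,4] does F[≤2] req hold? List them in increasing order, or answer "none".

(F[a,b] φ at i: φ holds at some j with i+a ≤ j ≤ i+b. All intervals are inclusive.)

Evaluate at each i in [0,4]:
  i=0: ✓ (witness j=1)
  i=1: ✓ (witness j=1)
  i=2: ✗ (none in [2,4])
  i=3: ✗ (none in [3,5])
  i=4: ✗ (none in [4,6])

0, 1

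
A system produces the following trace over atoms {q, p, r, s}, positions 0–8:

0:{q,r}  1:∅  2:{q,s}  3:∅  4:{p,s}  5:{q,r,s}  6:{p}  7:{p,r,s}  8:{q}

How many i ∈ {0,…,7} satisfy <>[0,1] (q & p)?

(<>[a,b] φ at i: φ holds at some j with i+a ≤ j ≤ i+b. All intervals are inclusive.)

0

Evaluate at each i in [0,7]:
  i=0: ✗ (none in [0,1])
  i=1: ✗ (none in [1,2])
  i=2: ✗ (none in [2,3])
  i=3: ✗ (none in [3,4])
  i=4: ✗ (none in [4,5])
  i=5: ✗ (none in [5,6])
  i=6: ✗ (none in [6,7])
  i=7: ✗ (none in [7,8])
Positions where it holds: {} → 0.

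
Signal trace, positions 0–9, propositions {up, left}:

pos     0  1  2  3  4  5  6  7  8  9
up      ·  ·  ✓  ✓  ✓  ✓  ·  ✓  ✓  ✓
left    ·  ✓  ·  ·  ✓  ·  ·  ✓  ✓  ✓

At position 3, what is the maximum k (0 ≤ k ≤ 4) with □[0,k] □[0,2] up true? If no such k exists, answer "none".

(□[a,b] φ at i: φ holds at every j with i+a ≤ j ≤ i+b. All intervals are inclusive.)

□[0,2] up must hold from j=3 onward; find where it first fails.
  j=3: holds
  j=4: fails
Holds on [3,3], so largest k = 0.

0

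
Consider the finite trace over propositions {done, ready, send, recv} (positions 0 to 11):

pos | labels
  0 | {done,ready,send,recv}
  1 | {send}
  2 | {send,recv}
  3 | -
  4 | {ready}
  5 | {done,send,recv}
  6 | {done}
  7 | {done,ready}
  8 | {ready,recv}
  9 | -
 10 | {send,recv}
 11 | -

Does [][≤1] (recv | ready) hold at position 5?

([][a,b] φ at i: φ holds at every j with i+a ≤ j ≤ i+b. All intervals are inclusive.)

False

Check (recv | ready) at every j in [5,6]:
  j=5: true
  j=6: false
Fails at j=6 → formula fails.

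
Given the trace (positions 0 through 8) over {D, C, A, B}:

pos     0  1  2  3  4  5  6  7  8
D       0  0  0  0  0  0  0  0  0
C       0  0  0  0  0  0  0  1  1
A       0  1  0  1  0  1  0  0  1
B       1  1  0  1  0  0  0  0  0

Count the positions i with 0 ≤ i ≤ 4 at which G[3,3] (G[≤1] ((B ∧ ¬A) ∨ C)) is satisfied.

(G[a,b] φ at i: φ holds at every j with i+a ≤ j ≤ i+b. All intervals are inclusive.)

Evaluate at each i in [0,4]:
  i=0: ✗ (fails at j=3)
  i=1: ✗ (fails at j=4)
  i=2: ✗ (fails at j=5)
  i=3: ✗ (fails at j=6)
  i=4: ✓ (all of [7,7])
Positions where it holds: {4} → 1.

1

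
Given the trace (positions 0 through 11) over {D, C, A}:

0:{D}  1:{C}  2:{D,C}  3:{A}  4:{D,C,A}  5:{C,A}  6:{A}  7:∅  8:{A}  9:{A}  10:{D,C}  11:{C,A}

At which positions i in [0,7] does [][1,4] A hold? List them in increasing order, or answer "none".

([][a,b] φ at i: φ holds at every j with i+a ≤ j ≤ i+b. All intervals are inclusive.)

2

Evaluate at each i in [0,7]:
  i=0: ✗ (fails at j=1)
  i=1: ✗ (fails at j=2)
  i=2: ✓ (all of [3,6])
  i=3: ✗ (fails at j=7)
  i=4: ✗ (fails at j=7)
  i=5: ✗ (fails at j=7)
  i=6: ✗ (fails at j=7)
  i=7: ✗ (fails at j=10)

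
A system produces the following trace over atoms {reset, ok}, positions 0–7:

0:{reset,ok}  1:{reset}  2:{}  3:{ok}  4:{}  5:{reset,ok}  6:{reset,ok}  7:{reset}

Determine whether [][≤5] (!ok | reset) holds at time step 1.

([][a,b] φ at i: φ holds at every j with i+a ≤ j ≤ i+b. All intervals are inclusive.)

Does not hold

Check (!ok | reset) at every j in [1,6]:
  j=1: true
  j=2: true
  j=3: false
  j=4: true
  j=5: true
  j=6: true
Fails at j=3 → formula fails.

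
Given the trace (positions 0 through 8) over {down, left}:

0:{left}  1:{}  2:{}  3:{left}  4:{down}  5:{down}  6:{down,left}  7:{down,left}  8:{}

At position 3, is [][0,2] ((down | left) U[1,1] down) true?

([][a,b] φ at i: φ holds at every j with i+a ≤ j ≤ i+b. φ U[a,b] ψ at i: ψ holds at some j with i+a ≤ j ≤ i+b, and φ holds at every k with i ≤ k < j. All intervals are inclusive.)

Holds

Check ((down | left) U[1,1] down) at every j in [3,5]:
  j=3: holds
  j=4: holds
  j=5: holds
All positions satisfy it → formula holds.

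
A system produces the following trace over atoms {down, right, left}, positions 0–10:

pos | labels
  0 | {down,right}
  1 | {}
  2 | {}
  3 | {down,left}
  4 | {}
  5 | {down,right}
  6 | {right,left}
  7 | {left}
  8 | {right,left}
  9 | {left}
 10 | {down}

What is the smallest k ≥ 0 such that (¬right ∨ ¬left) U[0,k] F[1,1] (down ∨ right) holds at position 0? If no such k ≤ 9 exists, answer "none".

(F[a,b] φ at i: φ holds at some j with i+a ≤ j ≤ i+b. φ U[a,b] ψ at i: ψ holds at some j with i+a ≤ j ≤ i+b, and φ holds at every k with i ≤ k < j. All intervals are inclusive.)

2

Need earliest j ≥ 0 with F[1,1] (down ∨ right), and (¬right ∨ ¬left) at every k in [0,j-1].
  j=0: rhs fails.
  j=1: rhs fails.
  j=2: rhs holds; lhs holds on [0,1]. k = 2.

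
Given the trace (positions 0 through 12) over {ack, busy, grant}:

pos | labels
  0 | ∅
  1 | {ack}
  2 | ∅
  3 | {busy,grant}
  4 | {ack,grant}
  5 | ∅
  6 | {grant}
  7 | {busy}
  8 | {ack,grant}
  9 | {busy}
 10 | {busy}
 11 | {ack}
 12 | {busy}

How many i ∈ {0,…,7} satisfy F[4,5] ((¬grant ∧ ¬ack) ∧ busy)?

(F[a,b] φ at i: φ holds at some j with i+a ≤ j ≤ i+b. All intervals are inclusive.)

6

Evaluate at each i in [0,7]:
  i=0: ✗ (none in [4,5])
  i=1: ✗ (none in [5,6])
  i=2: ✓ (witness j=7)
  i=3: ✓ (witness j=7)
  i=4: ✓ (witness j=9)
  i=5: ✓ (witness j=9)
  i=6: ✓ (witness j=10)
  i=7: ✓ (witness j=12)
Positions where it holds: {2, 3, 4, 5, 6, 7} → 6.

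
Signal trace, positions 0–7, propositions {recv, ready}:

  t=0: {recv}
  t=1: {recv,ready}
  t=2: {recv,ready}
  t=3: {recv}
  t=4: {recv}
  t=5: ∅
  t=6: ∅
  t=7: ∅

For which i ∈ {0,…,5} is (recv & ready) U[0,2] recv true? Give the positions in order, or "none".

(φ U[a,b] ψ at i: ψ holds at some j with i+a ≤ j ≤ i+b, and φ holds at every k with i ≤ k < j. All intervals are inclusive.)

Evaluate at each i in [0,5]:
  i=0: ✓ (rhs at j=0)
  i=1: ✓ (rhs at j=1)
  i=2: ✓ (rhs at j=2)
  i=3: ✓ (rhs at j=3)
  i=4: ✓ (rhs at j=4)
  i=5: ✗ (no rhs in [5,7])

0, 1, 2, 3, 4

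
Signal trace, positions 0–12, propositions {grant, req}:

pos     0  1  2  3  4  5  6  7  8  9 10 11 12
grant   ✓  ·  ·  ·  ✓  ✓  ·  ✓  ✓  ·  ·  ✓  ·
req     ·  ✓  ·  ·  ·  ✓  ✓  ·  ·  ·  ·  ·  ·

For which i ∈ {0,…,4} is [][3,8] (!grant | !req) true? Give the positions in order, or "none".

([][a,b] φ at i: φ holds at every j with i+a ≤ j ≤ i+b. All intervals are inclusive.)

3, 4

Evaluate at each i in [0,4]:
  i=0: ✗ (fails at j=5)
  i=1: ✗ (fails at j=5)
  i=2: ✗ (fails at j=5)
  i=3: ✓ (all of [6,11])
  i=4: ✓ (all of [7,12])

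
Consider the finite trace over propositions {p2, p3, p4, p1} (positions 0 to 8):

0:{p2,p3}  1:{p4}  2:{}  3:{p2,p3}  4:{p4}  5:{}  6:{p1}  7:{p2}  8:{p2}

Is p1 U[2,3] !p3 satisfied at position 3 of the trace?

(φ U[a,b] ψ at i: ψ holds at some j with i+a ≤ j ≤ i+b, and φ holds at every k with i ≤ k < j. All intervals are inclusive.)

Need some j in [5,6] with !p3, and p1 at every k in [3,j-1].
  j=5: !p3 holds, but p1 fails at k=3 → not this j.
  j=6: !p3 holds, but p1 fails at k=3 → not this j.
No j in the window works → until fails.

False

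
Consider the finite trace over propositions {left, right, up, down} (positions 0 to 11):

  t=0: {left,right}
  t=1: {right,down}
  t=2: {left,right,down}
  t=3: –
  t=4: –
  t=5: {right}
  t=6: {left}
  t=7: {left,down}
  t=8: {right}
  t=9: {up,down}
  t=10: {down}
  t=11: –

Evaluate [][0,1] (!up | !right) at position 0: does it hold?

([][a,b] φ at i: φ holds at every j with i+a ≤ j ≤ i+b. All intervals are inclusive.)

Check (!up | !right) at every j in [0,1]:
  j=0: true
  j=1: true
All positions satisfy it → formula holds.

True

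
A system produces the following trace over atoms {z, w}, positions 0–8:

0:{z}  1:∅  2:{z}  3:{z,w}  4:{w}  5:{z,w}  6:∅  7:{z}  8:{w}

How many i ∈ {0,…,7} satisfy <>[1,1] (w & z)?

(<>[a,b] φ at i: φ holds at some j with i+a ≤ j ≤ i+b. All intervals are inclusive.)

Evaluate at each i in [0,7]:
  i=0: ✗ (none in [1,1])
  i=1: ✗ (none in [2,2])
  i=2: ✓ (witness j=3)
  i=3: ✗ (none in [4,4])
  i=4: ✓ (witness j=5)
  i=5: ✗ (none in [6,6])
  i=6: ✗ (none in [7,7])
  i=7: ✗ (none in [8,8])
Positions where it holds: {2, 4} → 2.

2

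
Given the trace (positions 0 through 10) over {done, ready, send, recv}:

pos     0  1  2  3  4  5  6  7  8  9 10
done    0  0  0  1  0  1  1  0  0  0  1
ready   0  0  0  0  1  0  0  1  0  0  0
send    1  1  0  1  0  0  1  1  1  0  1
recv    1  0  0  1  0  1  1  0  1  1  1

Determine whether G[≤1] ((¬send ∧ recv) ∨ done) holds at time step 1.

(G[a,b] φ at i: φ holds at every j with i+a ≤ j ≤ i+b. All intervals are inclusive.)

No

Check ((¬send ∧ recv) ∨ done) at every j in [1,2]:
  j=1: false
  j=2: false
Fails at j=1 → formula fails.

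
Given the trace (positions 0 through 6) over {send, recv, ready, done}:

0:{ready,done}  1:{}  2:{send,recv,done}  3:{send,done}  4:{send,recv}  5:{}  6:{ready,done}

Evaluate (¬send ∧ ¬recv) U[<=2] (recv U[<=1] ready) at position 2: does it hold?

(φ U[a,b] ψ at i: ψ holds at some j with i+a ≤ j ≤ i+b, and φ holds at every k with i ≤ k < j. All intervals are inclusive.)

Does not hold

Need some j in [2,4] with (recv U[<=1] ready), and (¬send ∧ ¬recv) at every k in [2,j-1].
  j=2: (recv U[<=1] ready) — fails.
  j=3: (recv U[<=1] ready) — fails.
  j=4: (recv U[<=1] ready) — fails.
No j in the window works → until fails.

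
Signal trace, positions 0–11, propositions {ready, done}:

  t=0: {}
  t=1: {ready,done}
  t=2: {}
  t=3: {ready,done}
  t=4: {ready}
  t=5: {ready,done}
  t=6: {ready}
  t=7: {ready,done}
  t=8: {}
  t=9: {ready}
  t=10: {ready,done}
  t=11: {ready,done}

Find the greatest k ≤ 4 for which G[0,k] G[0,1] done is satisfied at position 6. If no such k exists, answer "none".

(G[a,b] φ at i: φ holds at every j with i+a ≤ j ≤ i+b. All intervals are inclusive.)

G[0,1] done must hold from j=6 onward; find where it first fails.
  j=6: fails → no k works.

none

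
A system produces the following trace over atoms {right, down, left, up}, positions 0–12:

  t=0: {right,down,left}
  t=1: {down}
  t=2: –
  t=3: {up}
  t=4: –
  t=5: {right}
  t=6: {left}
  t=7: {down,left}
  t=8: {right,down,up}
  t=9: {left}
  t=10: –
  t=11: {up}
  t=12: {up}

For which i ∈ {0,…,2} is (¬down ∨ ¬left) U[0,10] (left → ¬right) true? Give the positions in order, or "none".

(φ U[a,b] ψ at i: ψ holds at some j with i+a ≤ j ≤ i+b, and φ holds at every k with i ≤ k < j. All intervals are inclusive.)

Evaluate at each i in [0,2]:
  i=0: ✗ (lhs fails at k=0 before rhs at j=1)
  i=1: ✓ (rhs at j=1)
  i=2: ✓ (rhs at j=2)

1, 2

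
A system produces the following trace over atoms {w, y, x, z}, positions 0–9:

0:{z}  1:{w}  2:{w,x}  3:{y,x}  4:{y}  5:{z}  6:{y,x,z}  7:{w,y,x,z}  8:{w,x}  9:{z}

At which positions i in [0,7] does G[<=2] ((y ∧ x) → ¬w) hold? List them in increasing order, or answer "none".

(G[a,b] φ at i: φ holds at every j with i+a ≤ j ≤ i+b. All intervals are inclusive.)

Evaluate at each i in [0,7]:
  i=0: ✓ (all of [0,2])
  i=1: ✓ (all of [1,3])
  i=2: ✓ (all of [2,4])
  i=3: ✓ (all of [3,5])
  i=4: ✓ (all of [4,6])
  i=5: ✗ (fails at j=7)
  i=6: ✗ (fails at j=7)
  i=7: ✗ (fails at j=7)

0, 1, 2, 3, 4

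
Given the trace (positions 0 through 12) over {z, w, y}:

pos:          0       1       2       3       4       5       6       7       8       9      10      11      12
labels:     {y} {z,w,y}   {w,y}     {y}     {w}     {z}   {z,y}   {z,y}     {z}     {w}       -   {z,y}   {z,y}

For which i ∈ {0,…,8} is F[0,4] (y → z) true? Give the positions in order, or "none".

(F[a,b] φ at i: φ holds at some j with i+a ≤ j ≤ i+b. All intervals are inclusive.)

Evaluate at each i in [0,8]:
  i=0: ✓ (witness j=1)
  i=1: ✓ (witness j=1)
  i=2: ✓ (witness j=4)
  i=3: ✓ (witness j=4)
  i=4: ✓ (witness j=4)
  i=5: ✓ (witness j=5)
  i=6: ✓ (witness j=6)
  i=7: ✓ (witness j=7)
  i=8: ✓ (witness j=8)

0, 1, 2, 3, 4, 5, 6, 7, 8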